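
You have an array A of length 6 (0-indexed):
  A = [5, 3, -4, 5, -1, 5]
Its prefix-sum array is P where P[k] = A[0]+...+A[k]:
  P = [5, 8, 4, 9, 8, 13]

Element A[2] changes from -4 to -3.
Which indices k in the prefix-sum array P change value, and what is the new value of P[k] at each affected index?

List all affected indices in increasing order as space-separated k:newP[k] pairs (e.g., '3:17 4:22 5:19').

P[k] = A[0] + ... + A[k]
P[k] includes A[2] iff k >= 2
Affected indices: 2, 3, ..., 5; delta = 1
  P[2]: 4 + 1 = 5
  P[3]: 9 + 1 = 10
  P[4]: 8 + 1 = 9
  P[5]: 13 + 1 = 14

Answer: 2:5 3:10 4:9 5:14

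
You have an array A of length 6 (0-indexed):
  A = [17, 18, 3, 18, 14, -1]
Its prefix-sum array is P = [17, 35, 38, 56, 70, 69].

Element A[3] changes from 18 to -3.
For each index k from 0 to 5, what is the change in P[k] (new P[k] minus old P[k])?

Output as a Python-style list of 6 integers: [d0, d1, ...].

Answer: [0, 0, 0, -21, -21, -21]

Derivation:
Element change: A[3] 18 -> -3, delta = -21
For k < 3: P[k] unchanged, delta_P[k] = 0
For k >= 3: P[k] shifts by exactly -21
Delta array: [0, 0, 0, -21, -21, -21]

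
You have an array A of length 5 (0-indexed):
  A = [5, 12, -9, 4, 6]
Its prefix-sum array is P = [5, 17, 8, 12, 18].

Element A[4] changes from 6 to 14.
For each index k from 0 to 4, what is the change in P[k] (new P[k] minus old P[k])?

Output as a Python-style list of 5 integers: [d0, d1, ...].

Answer: [0, 0, 0, 0, 8]

Derivation:
Element change: A[4] 6 -> 14, delta = 8
For k < 4: P[k] unchanged, delta_P[k] = 0
For k >= 4: P[k] shifts by exactly 8
Delta array: [0, 0, 0, 0, 8]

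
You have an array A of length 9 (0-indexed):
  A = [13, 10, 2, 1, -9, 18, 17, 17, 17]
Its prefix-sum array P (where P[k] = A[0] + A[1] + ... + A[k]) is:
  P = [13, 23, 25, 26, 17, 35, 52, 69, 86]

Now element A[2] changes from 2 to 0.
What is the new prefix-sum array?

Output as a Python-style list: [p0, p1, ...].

Answer: [13, 23, 23, 24, 15, 33, 50, 67, 84]

Derivation:
Change: A[2] 2 -> 0, delta = -2
P[k] for k < 2: unchanged (A[2] not included)
P[k] for k >= 2: shift by delta = -2
  P[0] = 13 + 0 = 13
  P[1] = 23 + 0 = 23
  P[2] = 25 + -2 = 23
  P[3] = 26 + -2 = 24
  P[4] = 17 + -2 = 15
  P[5] = 35 + -2 = 33
  P[6] = 52 + -2 = 50
  P[7] = 69 + -2 = 67
  P[8] = 86 + -2 = 84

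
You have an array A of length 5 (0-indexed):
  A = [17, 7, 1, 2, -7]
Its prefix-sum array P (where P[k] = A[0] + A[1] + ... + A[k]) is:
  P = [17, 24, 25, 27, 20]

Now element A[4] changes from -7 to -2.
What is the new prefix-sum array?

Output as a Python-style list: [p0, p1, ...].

Answer: [17, 24, 25, 27, 25]

Derivation:
Change: A[4] -7 -> -2, delta = 5
P[k] for k < 4: unchanged (A[4] not included)
P[k] for k >= 4: shift by delta = 5
  P[0] = 17 + 0 = 17
  P[1] = 24 + 0 = 24
  P[2] = 25 + 0 = 25
  P[3] = 27 + 0 = 27
  P[4] = 20 + 5 = 25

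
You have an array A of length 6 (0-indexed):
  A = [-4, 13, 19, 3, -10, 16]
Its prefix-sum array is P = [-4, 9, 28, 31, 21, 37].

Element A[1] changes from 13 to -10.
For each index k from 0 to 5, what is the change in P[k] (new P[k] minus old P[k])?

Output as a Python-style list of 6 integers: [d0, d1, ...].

Element change: A[1] 13 -> -10, delta = -23
For k < 1: P[k] unchanged, delta_P[k] = 0
For k >= 1: P[k] shifts by exactly -23
Delta array: [0, -23, -23, -23, -23, -23]

Answer: [0, -23, -23, -23, -23, -23]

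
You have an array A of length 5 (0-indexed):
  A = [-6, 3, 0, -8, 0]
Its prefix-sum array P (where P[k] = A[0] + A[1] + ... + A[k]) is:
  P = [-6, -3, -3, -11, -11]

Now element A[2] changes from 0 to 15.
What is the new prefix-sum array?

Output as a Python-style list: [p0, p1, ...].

Change: A[2] 0 -> 15, delta = 15
P[k] for k < 2: unchanged (A[2] not included)
P[k] for k >= 2: shift by delta = 15
  P[0] = -6 + 0 = -6
  P[1] = -3 + 0 = -3
  P[2] = -3 + 15 = 12
  P[3] = -11 + 15 = 4
  P[4] = -11 + 15 = 4

Answer: [-6, -3, 12, 4, 4]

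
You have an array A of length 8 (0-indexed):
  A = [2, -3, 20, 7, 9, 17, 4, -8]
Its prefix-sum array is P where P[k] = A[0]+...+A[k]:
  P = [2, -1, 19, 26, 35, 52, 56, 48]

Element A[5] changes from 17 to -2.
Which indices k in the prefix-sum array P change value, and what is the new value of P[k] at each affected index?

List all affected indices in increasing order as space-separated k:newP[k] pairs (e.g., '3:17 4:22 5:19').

Answer: 5:33 6:37 7:29

Derivation:
P[k] = A[0] + ... + A[k]
P[k] includes A[5] iff k >= 5
Affected indices: 5, 6, ..., 7; delta = -19
  P[5]: 52 + -19 = 33
  P[6]: 56 + -19 = 37
  P[7]: 48 + -19 = 29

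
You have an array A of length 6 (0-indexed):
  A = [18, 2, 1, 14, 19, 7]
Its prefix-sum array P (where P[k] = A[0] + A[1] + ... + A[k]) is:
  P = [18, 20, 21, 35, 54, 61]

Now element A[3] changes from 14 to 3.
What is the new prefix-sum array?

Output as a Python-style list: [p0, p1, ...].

Answer: [18, 20, 21, 24, 43, 50]

Derivation:
Change: A[3] 14 -> 3, delta = -11
P[k] for k < 3: unchanged (A[3] not included)
P[k] for k >= 3: shift by delta = -11
  P[0] = 18 + 0 = 18
  P[1] = 20 + 0 = 20
  P[2] = 21 + 0 = 21
  P[3] = 35 + -11 = 24
  P[4] = 54 + -11 = 43
  P[5] = 61 + -11 = 50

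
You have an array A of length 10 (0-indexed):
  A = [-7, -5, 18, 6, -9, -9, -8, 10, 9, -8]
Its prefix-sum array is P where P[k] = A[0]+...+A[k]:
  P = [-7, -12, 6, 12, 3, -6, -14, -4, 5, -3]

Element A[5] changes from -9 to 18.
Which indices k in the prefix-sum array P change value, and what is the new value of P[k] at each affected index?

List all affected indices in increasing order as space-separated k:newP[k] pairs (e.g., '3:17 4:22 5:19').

P[k] = A[0] + ... + A[k]
P[k] includes A[5] iff k >= 5
Affected indices: 5, 6, ..., 9; delta = 27
  P[5]: -6 + 27 = 21
  P[6]: -14 + 27 = 13
  P[7]: -4 + 27 = 23
  P[8]: 5 + 27 = 32
  P[9]: -3 + 27 = 24

Answer: 5:21 6:13 7:23 8:32 9:24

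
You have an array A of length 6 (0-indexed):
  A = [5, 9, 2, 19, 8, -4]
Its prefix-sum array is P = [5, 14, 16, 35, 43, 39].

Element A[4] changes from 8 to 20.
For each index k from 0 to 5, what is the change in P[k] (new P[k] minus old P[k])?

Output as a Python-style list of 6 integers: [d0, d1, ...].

Element change: A[4] 8 -> 20, delta = 12
For k < 4: P[k] unchanged, delta_P[k] = 0
For k >= 4: P[k] shifts by exactly 12
Delta array: [0, 0, 0, 0, 12, 12]

Answer: [0, 0, 0, 0, 12, 12]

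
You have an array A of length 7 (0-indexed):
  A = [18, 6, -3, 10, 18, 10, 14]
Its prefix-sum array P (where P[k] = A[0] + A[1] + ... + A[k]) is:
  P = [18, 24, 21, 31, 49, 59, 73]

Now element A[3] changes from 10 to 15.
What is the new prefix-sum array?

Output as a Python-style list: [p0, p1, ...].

Answer: [18, 24, 21, 36, 54, 64, 78]

Derivation:
Change: A[3] 10 -> 15, delta = 5
P[k] for k < 3: unchanged (A[3] not included)
P[k] for k >= 3: shift by delta = 5
  P[0] = 18 + 0 = 18
  P[1] = 24 + 0 = 24
  P[2] = 21 + 0 = 21
  P[3] = 31 + 5 = 36
  P[4] = 49 + 5 = 54
  P[5] = 59 + 5 = 64
  P[6] = 73 + 5 = 78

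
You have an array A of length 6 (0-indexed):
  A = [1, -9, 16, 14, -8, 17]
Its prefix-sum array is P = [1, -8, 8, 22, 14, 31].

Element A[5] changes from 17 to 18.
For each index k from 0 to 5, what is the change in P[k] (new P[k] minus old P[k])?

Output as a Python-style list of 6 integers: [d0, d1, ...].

Element change: A[5] 17 -> 18, delta = 1
For k < 5: P[k] unchanged, delta_P[k] = 0
For k >= 5: P[k] shifts by exactly 1
Delta array: [0, 0, 0, 0, 0, 1]

Answer: [0, 0, 0, 0, 0, 1]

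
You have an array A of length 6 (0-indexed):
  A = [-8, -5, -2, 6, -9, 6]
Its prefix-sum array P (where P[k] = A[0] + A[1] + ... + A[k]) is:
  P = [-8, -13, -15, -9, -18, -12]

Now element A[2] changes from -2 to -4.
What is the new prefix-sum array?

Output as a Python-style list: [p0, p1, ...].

Change: A[2] -2 -> -4, delta = -2
P[k] for k < 2: unchanged (A[2] not included)
P[k] for k >= 2: shift by delta = -2
  P[0] = -8 + 0 = -8
  P[1] = -13 + 0 = -13
  P[2] = -15 + -2 = -17
  P[3] = -9 + -2 = -11
  P[4] = -18 + -2 = -20
  P[5] = -12 + -2 = -14

Answer: [-8, -13, -17, -11, -20, -14]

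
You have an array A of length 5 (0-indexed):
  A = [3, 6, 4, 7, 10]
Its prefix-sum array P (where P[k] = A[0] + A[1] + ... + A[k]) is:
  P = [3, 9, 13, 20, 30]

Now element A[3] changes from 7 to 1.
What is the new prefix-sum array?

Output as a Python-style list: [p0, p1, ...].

Change: A[3] 7 -> 1, delta = -6
P[k] for k < 3: unchanged (A[3] not included)
P[k] for k >= 3: shift by delta = -6
  P[0] = 3 + 0 = 3
  P[1] = 9 + 0 = 9
  P[2] = 13 + 0 = 13
  P[3] = 20 + -6 = 14
  P[4] = 30 + -6 = 24

Answer: [3, 9, 13, 14, 24]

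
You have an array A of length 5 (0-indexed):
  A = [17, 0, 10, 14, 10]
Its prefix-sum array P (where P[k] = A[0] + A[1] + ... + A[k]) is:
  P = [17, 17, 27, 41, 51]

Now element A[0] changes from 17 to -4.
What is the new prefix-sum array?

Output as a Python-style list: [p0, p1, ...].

Change: A[0] 17 -> -4, delta = -21
P[k] for k < 0: unchanged (A[0] not included)
P[k] for k >= 0: shift by delta = -21
  P[0] = 17 + -21 = -4
  P[1] = 17 + -21 = -4
  P[2] = 27 + -21 = 6
  P[3] = 41 + -21 = 20
  P[4] = 51 + -21 = 30

Answer: [-4, -4, 6, 20, 30]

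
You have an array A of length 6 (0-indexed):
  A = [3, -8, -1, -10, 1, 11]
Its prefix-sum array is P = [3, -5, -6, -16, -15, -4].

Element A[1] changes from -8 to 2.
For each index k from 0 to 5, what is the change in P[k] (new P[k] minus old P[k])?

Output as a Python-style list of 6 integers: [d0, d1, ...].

Element change: A[1] -8 -> 2, delta = 10
For k < 1: P[k] unchanged, delta_P[k] = 0
For k >= 1: P[k] shifts by exactly 10
Delta array: [0, 10, 10, 10, 10, 10]

Answer: [0, 10, 10, 10, 10, 10]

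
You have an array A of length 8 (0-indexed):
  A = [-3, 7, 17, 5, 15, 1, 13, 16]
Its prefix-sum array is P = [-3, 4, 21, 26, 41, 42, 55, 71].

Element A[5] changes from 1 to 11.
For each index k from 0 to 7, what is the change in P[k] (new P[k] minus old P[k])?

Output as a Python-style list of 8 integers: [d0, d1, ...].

Answer: [0, 0, 0, 0, 0, 10, 10, 10]

Derivation:
Element change: A[5] 1 -> 11, delta = 10
For k < 5: P[k] unchanged, delta_P[k] = 0
For k >= 5: P[k] shifts by exactly 10
Delta array: [0, 0, 0, 0, 0, 10, 10, 10]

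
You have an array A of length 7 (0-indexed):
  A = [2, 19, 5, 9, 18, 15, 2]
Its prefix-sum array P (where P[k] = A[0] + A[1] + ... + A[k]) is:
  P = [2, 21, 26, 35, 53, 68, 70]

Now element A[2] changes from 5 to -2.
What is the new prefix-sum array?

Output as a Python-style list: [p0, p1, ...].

Change: A[2] 5 -> -2, delta = -7
P[k] for k < 2: unchanged (A[2] not included)
P[k] for k >= 2: shift by delta = -7
  P[0] = 2 + 0 = 2
  P[1] = 21 + 0 = 21
  P[2] = 26 + -7 = 19
  P[3] = 35 + -7 = 28
  P[4] = 53 + -7 = 46
  P[5] = 68 + -7 = 61
  P[6] = 70 + -7 = 63

Answer: [2, 21, 19, 28, 46, 61, 63]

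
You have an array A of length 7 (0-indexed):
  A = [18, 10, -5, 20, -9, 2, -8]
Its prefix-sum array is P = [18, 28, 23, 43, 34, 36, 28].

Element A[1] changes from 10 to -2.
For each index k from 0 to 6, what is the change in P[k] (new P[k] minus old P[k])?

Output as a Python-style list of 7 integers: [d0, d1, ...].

Answer: [0, -12, -12, -12, -12, -12, -12]

Derivation:
Element change: A[1] 10 -> -2, delta = -12
For k < 1: P[k] unchanged, delta_P[k] = 0
For k >= 1: P[k] shifts by exactly -12
Delta array: [0, -12, -12, -12, -12, -12, -12]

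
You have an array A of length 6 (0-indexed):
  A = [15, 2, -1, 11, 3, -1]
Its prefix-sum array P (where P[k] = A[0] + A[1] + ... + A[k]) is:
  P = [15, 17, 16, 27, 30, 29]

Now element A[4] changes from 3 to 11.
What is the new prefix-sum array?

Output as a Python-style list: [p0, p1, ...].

Change: A[4] 3 -> 11, delta = 8
P[k] for k < 4: unchanged (A[4] not included)
P[k] for k >= 4: shift by delta = 8
  P[0] = 15 + 0 = 15
  P[1] = 17 + 0 = 17
  P[2] = 16 + 0 = 16
  P[3] = 27 + 0 = 27
  P[4] = 30 + 8 = 38
  P[5] = 29 + 8 = 37

Answer: [15, 17, 16, 27, 38, 37]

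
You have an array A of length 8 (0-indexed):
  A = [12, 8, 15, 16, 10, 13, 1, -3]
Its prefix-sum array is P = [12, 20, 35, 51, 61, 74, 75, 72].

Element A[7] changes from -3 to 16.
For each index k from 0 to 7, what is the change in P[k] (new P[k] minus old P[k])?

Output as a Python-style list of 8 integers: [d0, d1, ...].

Answer: [0, 0, 0, 0, 0, 0, 0, 19]

Derivation:
Element change: A[7] -3 -> 16, delta = 19
For k < 7: P[k] unchanged, delta_P[k] = 0
For k >= 7: P[k] shifts by exactly 19
Delta array: [0, 0, 0, 0, 0, 0, 0, 19]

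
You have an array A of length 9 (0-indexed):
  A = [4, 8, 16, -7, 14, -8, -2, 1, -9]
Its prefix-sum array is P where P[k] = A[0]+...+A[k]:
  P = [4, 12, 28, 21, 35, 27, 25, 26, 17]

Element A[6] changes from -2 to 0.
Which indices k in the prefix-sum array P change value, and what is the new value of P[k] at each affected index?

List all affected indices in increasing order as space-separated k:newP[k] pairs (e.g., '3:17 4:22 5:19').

P[k] = A[0] + ... + A[k]
P[k] includes A[6] iff k >= 6
Affected indices: 6, 7, ..., 8; delta = 2
  P[6]: 25 + 2 = 27
  P[7]: 26 + 2 = 28
  P[8]: 17 + 2 = 19

Answer: 6:27 7:28 8:19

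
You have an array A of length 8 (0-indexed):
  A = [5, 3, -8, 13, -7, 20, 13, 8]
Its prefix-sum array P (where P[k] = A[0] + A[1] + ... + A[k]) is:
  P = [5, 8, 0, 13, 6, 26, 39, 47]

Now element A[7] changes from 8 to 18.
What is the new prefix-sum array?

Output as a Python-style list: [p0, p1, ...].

Answer: [5, 8, 0, 13, 6, 26, 39, 57]

Derivation:
Change: A[7] 8 -> 18, delta = 10
P[k] for k < 7: unchanged (A[7] not included)
P[k] for k >= 7: shift by delta = 10
  P[0] = 5 + 0 = 5
  P[1] = 8 + 0 = 8
  P[2] = 0 + 0 = 0
  P[3] = 13 + 0 = 13
  P[4] = 6 + 0 = 6
  P[5] = 26 + 0 = 26
  P[6] = 39 + 0 = 39
  P[7] = 47 + 10 = 57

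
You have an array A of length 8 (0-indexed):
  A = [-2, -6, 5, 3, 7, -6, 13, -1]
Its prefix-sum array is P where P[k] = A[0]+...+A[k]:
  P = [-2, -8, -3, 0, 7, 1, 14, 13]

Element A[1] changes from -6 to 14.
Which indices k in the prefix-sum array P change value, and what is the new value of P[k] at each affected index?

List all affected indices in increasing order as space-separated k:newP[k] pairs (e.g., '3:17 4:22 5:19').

Answer: 1:12 2:17 3:20 4:27 5:21 6:34 7:33

Derivation:
P[k] = A[0] + ... + A[k]
P[k] includes A[1] iff k >= 1
Affected indices: 1, 2, ..., 7; delta = 20
  P[1]: -8 + 20 = 12
  P[2]: -3 + 20 = 17
  P[3]: 0 + 20 = 20
  P[4]: 7 + 20 = 27
  P[5]: 1 + 20 = 21
  P[6]: 14 + 20 = 34
  P[7]: 13 + 20 = 33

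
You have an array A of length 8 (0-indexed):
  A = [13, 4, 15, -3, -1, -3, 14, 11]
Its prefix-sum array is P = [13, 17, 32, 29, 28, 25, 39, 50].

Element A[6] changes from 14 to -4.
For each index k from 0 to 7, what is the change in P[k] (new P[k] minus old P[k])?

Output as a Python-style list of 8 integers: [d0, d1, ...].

Element change: A[6] 14 -> -4, delta = -18
For k < 6: P[k] unchanged, delta_P[k] = 0
For k >= 6: P[k] shifts by exactly -18
Delta array: [0, 0, 0, 0, 0, 0, -18, -18]

Answer: [0, 0, 0, 0, 0, 0, -18, -18]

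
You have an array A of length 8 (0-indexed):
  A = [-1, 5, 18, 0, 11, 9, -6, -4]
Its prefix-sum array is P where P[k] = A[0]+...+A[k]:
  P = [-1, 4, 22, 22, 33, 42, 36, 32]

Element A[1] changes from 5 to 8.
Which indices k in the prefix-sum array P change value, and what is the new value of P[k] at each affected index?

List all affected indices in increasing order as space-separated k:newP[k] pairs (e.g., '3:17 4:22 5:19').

Answer: 1:7 2:25 3:25 4:36 5:45 6:39 7:35

Derivation:
P[k] = A[0] + ... + A[k]
P[k] includes A[1] iff k >= 1
Affected indices: 1, 2, ..., 7; delta = 3
  P[1]: 4 + 3 = 7
  P[2]: 22 + 3 = 25
  P[3]: 22 + 3 = 25
  P[4]: 33 + 3 = 36
  P[5]: 42 + 3 = 45
  P[6]: 36 + 3 = 39
  P[7]: 32 + 3 = 35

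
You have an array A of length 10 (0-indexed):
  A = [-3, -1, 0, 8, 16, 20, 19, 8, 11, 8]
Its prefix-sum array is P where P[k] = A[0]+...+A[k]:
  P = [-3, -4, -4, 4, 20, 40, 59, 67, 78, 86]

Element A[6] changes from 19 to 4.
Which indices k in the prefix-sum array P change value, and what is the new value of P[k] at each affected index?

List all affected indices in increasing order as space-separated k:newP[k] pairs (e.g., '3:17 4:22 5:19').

P[k] = A[0] + ... + A[k]
P[k] includes A[6] iff k >= 6
Affected indices: 6, 7, ..., 9; delta = -15
  P[6]: 59 + -15 = 44
  P[7]: 67 + -15 = 52
  P[8]: 78 + -15 = 63
  P[9]: 86 + -15 = 71

Answer: 6:44 7:52 8:63 9:71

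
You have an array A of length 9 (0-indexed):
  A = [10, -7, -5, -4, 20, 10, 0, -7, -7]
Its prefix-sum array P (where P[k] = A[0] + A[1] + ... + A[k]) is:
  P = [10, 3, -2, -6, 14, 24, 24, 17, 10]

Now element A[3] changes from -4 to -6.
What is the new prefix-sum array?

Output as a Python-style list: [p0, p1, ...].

Answer: [10, 3, -2, -8, 12, 22, 22, 15, 8]

Derivation:
Change: A[3] -4 -> -6, delta = -2
P[k] for k < 3: unchanged (A[3] not included)
P[k] for k >= 3: shift by delta = -2
  P[0] = 10 + 0 = 10
  P[1] = 3 + 0 = 3
  P[2] = -2 + 0 = -2
  P[3] = -6 + -2 = -8
  P[4] = 14 + -2 = 12
  P[5] = 24 + -2 = 22
  P[6] = 24 + -2 = 22
  P[7] = 17 + -2 = 15
  P[8] = 10 + -2 = 8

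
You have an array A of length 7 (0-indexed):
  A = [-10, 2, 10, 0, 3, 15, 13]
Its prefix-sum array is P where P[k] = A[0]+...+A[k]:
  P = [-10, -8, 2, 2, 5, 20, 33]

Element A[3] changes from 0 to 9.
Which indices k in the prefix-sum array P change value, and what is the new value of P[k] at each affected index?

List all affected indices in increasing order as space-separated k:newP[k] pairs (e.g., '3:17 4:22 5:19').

Answer: 3:11 4:14 5:29 6:42

Derivation:
P[k] = A[0] + ... + A[k]
P[k] includes A[3] iff k >= 3
Affected indices: 3, 4, ..., 6; delta = 9
  P[3]: 2 + 9 = 11
  P[4]: 5 + 9 = 14
  P[5]: 20 + 9 = 29
  P[6]: 33 + 9 = 42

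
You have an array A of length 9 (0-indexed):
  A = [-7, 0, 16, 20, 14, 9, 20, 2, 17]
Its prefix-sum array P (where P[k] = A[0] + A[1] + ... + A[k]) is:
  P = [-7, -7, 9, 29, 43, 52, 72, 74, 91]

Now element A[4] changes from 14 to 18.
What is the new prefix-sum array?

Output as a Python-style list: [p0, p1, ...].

Change: A[4] 14 -> 18, delta = 4
P[k] for k < 4: unchanged (A[4] not included)
P[k] for k >= 4: shift by delta = 4
  P[0] = -7 + 0 = -7
  P[1] = -7 + 0 = -7
  P[2] = 9 + 0 = 9
  P[3] = 29 + 0 = 29
  P[4] = 43 + 4 = 47
  P[5] = 52 + 4 = 56
  P[6] = 72 + 4 = 76
  P[7] = 74 + 4 = 78
  P[8] = 91 + 4 = 95

Answer: [-7, -7, 9, 29, 47, 56, 76, 78, 95]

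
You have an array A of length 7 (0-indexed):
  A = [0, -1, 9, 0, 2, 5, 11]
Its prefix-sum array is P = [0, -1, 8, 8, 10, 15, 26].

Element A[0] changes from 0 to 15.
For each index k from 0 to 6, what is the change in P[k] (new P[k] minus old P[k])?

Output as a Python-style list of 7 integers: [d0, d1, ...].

Element change: A[0] 0 -> 15, delta = 15
For k < 0: P[k] unchanged, delta_P[k] = 0
For k >= 0: P[k] shifts by exactly 15
Delta array: [15, 15, 15, 15, 15, 15, 15]

Answer: [15, 15, 15, 15, 15, 15, 15]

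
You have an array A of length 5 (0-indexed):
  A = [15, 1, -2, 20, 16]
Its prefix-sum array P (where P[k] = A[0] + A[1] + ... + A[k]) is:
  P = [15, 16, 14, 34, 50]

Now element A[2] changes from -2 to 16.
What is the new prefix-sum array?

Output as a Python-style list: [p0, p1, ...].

Answer: [15, 16, 32, 52, 68]

Derivation:
Change: A[2] -2 -> 16, delta = 18
P[k] for k < 2: unchanged (A[2] not included)
P[k] for k >= 2: shift by delta = 18
  P[0] = 15 + 0 = 15
  P[1] = 16 + 0 = 16
  P[2] = 14 + 18 = 32
  P[3] = 34 + 18 = 52
  P[4] = 50 + 18 = 68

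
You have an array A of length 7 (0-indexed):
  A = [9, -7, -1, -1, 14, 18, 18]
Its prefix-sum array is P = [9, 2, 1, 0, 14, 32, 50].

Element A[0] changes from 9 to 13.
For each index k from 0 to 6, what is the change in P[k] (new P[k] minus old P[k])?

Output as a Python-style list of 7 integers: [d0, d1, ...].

Answer: [4, 4, 4, 4, 4, 4, 4]

Derivation:
Element change: A[0] 9 -> 13, delta = 4
For k < 0: P[k] unchanged, delta_P[k] = 0
For k >= 0: P[k] shifts by exactly 4
Delta array: [4, 4, 4, 4, 4, 4, 4]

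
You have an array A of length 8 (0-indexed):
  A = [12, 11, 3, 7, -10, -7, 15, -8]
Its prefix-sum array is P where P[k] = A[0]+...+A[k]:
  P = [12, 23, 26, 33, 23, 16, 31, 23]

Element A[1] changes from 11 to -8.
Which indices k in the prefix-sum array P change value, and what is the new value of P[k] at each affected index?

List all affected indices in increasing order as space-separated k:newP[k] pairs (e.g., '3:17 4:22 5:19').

P[k] = A[0] + ... + A[k]
P[k] includes A[1] iff k >= 1
Affected indices: 1, 2, ..., 7; delta = -19
  P[1]: 23 + -19 = 4
  P[2]: 26 + -19 = 7
  P[3]: 33 + -19 = 14
  P[4]: 23 + -19 = 4
  P[5]: 16 + -19 = -3
  P[6]: 31 + -19 = 12
  P[7]: 23 + -19 = 4

Answer: 1:4 2:7 3:14 4:4 5:-3 6:12 7:4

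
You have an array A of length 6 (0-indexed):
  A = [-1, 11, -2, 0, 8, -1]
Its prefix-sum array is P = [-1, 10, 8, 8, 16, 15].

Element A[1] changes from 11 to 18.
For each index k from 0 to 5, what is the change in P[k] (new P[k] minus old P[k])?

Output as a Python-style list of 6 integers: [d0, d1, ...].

Answer: [0, 7, 7, 7, 7, 7]

Derivation:
Element change: A[1] 11 -> 18, delta = 7
For k < 1: P[k] unchanged, delta_P[k] = 0
For k >= 1: P[k] shifts by exactly 7
Delta array: [0, 7, 7, 7, 7, 7]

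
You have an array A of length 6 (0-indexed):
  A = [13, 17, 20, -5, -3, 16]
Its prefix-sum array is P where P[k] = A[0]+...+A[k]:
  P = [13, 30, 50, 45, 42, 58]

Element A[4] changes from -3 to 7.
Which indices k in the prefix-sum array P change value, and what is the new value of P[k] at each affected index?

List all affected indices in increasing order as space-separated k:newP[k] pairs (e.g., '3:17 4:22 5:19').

P[k] = A[0] + ... + A[k]
P[k] includes A[4] iff k >= 4
Affected indices: 4, 5, ..., 5; delta = 10
  P[4]: 42 + 10 = 52
  P[5]: 58 + 10 = 68

Answer: 4:52 5:68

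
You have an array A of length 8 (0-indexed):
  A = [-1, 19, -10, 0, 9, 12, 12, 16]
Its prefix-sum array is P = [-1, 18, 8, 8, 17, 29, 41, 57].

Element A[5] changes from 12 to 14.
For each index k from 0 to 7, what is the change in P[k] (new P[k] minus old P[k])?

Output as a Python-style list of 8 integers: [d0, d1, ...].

Answer: [0, 0, 0, 0, 0, 2, 2, 2]

Derivation:
Element change: A[5] 12 -> 14, delta = 2
For k < 5: P[k] unchanged, delta_P[k] = 0
For k >= 5: P[k] shifts by exactly 2
Delta array: [0, 0, 0, 0, 0, 2, 2, 2]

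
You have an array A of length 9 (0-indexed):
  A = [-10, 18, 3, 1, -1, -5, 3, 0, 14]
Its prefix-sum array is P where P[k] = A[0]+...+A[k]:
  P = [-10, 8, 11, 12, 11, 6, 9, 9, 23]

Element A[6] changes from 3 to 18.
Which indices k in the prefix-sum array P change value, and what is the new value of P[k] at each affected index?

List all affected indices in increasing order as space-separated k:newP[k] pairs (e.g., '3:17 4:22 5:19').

Answer: 6:24 7:24 8:38

Derivation:
P[k] = A[0] + ... + A[k]
P[k] includes A[6] iff k >= 6
Affected indices: 6, 7, ..., 8; delta = 15
  P[6]: 9 + 15 = 24
  P[7]: 9 + 15 = 24
  P[8]: 23 + 15 = 38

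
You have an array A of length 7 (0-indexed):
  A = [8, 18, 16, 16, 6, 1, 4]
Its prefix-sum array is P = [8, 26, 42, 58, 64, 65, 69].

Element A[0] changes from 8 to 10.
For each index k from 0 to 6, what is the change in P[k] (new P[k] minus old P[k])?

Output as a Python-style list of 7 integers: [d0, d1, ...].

Answer: [2, 2, 2, 2, 2, 2, 2]

Derivation:
Element change: A[0] 8 -> 10, delta = 2
For k < 0: P[k] unchanged, delta_P[k] = 0
For k >= 0: P[k] shifts by exactly 2
Delta array: [2, 2, 2, 2, 2, 2, 2]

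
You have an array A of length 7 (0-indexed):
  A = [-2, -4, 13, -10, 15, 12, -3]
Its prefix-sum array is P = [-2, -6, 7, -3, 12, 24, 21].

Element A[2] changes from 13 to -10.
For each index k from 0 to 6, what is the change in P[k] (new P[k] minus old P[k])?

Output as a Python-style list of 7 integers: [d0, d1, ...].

Element change: A[2] 13 -> -10, delta = -23
For k < 2: P[k] unchanged, delta_P[k] = 0
For k >= 2: P[k] shifts by exactly -23
Delta array: [0, 0, -23, -23, -23, -23, -23]

Answer: [0, 0, -23, -23, -23, -23, -23]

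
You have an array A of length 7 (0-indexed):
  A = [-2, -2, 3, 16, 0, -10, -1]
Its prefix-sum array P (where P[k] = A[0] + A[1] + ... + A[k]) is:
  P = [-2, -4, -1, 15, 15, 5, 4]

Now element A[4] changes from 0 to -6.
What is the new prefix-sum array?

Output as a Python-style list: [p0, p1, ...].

Answer: [-2, -4, -1, 15, 9, -1, -2]

Derivation:
Change: A[4] 0 -> -6, delta = -6
P[k] for k < 4: unchanged (A[4] not included)
P[k] for k >= 4: shift by delta = -6
  P[0] = -2 + 0 = -2
  P[1] = -4 + 0 = -4
  P[2] = -1 + 0 = -1
  P[3] = 15 + 0 = 15
  P[4] = 15 + -6 = 9
  P[5] = 5 + -6 = -1
  P[6] = 4 + -6 = -2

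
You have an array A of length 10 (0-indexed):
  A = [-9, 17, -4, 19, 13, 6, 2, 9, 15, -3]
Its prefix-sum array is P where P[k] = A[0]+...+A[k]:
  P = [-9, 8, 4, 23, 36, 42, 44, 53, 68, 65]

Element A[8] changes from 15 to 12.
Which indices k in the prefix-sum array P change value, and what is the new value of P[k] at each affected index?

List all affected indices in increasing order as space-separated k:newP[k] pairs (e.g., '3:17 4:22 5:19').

Answer: 8:65 9:62

Derivation:
P[k] = A[0] + ... + A[k]
P[k] includes A[8] iff k >= 8
Affected indices: 8, 9, ..., 9; delta = -3
  P[8]: 68 + -3 = 65
  P[9]: 65 + -3 = 62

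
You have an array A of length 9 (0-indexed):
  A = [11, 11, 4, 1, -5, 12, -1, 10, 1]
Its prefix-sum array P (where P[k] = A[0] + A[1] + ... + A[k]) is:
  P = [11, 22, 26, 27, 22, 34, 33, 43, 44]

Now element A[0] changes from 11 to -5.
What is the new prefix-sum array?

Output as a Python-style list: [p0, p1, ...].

Change: A[0] 11 -> -5, delta = -16
P[k] for k < 0: unchanged (A[0] not included)
P[k] for k >= 0: shift by delta = -16
  P[0] = 11 + -16 = -5
  P[1] = 22 + -16 = 6
  P[2] = 26 + -16 = 10
  P[3] = 27 + -16 = 11
  P[4] = 22 + -16 = 6
  P[5] = 34 + -16 = 18
  P[6] = 33 + -16 = 17
  P[7] = 43 + -16 = 27
  P[8] = 44 + -16 = 28

Answer: [-5, 6, 10, 11, 6, 18, 17, 27, 28]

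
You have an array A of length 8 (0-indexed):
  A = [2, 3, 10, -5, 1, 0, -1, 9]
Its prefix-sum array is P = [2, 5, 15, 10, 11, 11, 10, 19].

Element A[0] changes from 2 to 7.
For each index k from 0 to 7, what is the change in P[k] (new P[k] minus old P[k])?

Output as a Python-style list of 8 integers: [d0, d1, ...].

Element change: A[0] 2 -> 7, delta = 5
For k < 0: P[k] unchanged, delta_P[k] = 0
For k >= 0: P[k] shifts by exactly 5
Delta array: [5, 5, 5, 5, 5, 5, 5, 5]

Answer: [5, 5, 5, 5, 5, 5, 5, 5]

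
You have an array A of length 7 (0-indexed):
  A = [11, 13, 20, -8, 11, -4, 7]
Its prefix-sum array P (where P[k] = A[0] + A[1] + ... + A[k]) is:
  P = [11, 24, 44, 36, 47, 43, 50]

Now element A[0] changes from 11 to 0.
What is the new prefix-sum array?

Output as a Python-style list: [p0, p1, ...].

Change: A[0] 11 -> 0, delta = -11
P[k] for k < 0: unchanged (A[0] not included)
P[k] for k >= 0: shift by delta = -11
  P[0] = 11 + -11 = 0
  P[1] = 24 + -11 = 13
  P[2] = 44 + -11 = 33
  P[3] = 36 + -11 = 25
  P[4] = 47 + -11 = 36
  P[5] = 43 + -11 = 32
  P[6] = 50 + -11 = 39

Answer: [0, 13, 33, 25, 36, 32, 39]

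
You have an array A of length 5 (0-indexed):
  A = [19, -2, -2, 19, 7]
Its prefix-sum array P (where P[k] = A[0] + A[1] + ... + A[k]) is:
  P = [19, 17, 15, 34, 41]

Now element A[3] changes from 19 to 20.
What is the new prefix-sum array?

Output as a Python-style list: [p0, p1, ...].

Change: A[3] 19 -> 20, delta = 1
P[k] for k < 3: unchanged (A[3] not included)
P[k] for k >= 3: shift by delta = 1
  P[0] = 19 + 0 = 19
  P[1] = 17 + 0 = 17
  P[2] = 15 + 0 = 15
  P[3] = 34 + 1 = 35
  P[4] = 41 + 1 = 42

Answer: [19, 17, 15, 35, 42]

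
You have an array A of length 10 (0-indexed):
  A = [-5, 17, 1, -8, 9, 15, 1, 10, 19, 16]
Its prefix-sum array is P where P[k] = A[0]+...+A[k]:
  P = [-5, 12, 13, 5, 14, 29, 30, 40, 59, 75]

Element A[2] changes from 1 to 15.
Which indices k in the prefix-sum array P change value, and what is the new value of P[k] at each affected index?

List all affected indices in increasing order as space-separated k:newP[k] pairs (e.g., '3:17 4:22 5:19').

Answer: 2:27 3:19 4:28 5:43 6:44 7:54 8:73 9:89

Derivation:
P[k] = A[0] + ... + A[k]
P[k] includes A[2] iff k >= 2
Affected indices: 2, 3, ..., 9; delta = 14
  P[2]: 13 + 14 = 27
  P[3]: 5 + 14 = 19
  P[4]: 14 + 14 = 28
  P[5]: 29 + 14 = 43
  P[6]: 30 + 14 = 44
  P[7]: 40 + 14 = 54
  P[8]: 59 + 14 = 73
  P[9]: 75 + 14 = 89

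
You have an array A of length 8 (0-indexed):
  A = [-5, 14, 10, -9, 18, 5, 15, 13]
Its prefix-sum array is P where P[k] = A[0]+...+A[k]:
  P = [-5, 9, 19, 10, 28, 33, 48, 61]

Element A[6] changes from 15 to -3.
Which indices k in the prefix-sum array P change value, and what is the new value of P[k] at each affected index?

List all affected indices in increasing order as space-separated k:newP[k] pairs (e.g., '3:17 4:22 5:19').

P[k] = A[0] + ... + A[k]
P[k] includes A[6] iff k >= 6
Affected indices: 6, 7, ..., 7; delta = -18
  P[6]: 48 + -18 = 30
  P[7]: 61 + -18 = 43

Answer: 6:30 7:43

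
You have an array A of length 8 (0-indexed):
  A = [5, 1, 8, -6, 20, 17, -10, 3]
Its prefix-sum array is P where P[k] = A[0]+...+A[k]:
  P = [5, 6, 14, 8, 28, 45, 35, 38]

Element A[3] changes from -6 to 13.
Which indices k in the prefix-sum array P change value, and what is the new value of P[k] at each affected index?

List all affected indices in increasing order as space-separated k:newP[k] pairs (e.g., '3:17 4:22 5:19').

Answer: 3:27 4:47 5:64 6:54 7:57

Derivation:
P[k] = A[0] + ... + A[k]
P[k] includes A[3] iff k >= 3
Affected indices: 3, 4, ..., 7; delta = 19
  P[3]: 8 + 19 = 27
  P[4]: 28 + 19 = 47
  P[5]: 45 + 19 = 64
  P[6]: 35 + 19 = 54
  P[7]: 38 + 19 = 57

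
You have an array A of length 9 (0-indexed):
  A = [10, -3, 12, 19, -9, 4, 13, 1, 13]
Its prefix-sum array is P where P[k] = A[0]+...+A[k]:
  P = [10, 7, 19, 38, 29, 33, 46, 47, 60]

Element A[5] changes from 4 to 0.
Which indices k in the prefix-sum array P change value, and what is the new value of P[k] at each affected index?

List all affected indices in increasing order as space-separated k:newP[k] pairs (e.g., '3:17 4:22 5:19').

Answer: 5:29 6:42 7:43 8:56

Derivation:
P[k] = A[0] + ... + A[k]
P[k] includes A[5] iff k >= 5
Affected indices: 5, 6, ..., 8; delta = -4
  P[5]: 33 + -4 = 29
  P[6]: 46 + -4 = 42
  P[7]: 47 + -4 = 43
  P[8]: 60 + -4 = 56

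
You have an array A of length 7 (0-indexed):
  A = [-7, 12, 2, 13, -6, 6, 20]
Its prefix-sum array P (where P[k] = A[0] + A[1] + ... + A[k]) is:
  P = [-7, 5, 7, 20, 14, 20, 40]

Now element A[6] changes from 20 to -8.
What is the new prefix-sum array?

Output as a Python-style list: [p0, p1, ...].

Change: A[6] 20 -> -8, delta = -28
P[k] for k < 6: unchanged (A[6] not included)
P[k] for k >= 6: shift by delta = -28
  P[0] = -7 + 0 = -7
  P[1] = 5 + 0 = 5
  P[2] = 7 + 0 = 7
  P[3] = 20 + 0 = 20
  P[4] = 14 + 0 = 14
  P[5] = 20 + 0 = 20
  P[6] = 40 + -28 = 12

Answer: [-7, 5, 7, 20, 14, 20, 12]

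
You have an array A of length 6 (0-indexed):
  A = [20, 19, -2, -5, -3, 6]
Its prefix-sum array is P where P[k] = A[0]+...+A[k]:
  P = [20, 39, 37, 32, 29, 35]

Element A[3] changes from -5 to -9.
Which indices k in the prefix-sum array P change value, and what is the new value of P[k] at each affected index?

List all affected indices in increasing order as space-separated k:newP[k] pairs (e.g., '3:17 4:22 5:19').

Answer: 3:28 4:25 5:31

Derivation:
P[k] = A[0] + ... + A[k]
P[k] includes A[3] iff k >= 3
Affected indices: 3, 4, ..., 5; delta = -4
  P[3]: 32 + -4 = 28
  P[4]: 29 + -4 = 25
  P[5]: 35 + -4 = 31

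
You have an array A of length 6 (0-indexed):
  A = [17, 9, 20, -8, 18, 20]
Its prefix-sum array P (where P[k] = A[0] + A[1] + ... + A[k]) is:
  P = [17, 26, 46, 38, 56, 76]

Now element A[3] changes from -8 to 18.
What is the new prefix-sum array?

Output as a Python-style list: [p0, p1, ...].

Change: A[3] -8 -> 18, delta = 26
P[k] for k < 3: unchanged (A[3] not included)
P[k] for k >= 3: shift by delta = 26
  P[0] = 17 + 0 = 17
  P[1] = 26 + 0 = 26
  P[2] = 46 + 0 = 46
  P[3] = 38 + 26 = 64
  P[4] = 56 + 26 = 82
  P[5] = 76 + 26 = 102

Answer: [17, 26, 46, 64, 82, 102]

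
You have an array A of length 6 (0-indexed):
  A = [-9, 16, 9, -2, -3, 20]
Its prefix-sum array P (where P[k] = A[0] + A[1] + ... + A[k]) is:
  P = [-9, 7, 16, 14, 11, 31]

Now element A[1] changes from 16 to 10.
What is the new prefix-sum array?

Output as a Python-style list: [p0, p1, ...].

Answer: [-9, 1, 10, 8, 5, 25]

Derivation:
Change: A[1] 16 -> 10, delta = -6
P[k] for k < 1: unchanged (A[1] not included)
P[k] for k >= 1: shift by delta = -6
  P[0] = -9 + 0 = -9
  P[1] = 7 + -6 = 1
  P[2] = 16 + -6 = 10
  P[3] = 14 + -6 = 8
  P[4] = 11 + -6 = 5
  P[5] = 31 + -6 = 25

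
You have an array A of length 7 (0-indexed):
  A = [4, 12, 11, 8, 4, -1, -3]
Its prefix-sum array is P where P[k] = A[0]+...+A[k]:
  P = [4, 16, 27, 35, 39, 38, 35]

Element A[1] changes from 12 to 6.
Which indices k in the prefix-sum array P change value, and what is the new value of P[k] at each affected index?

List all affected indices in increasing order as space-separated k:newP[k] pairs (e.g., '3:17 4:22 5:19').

P[k] = A[0] + ... + A[k]
P[k] includes A[1] iff k >= 1
Affected indices: 1, 2, ..., 6; delta = -6
  P[1]: 16 + -6 = 10
  P[2]: 27 + -6 = 21
  P[3]: 35 + -6 = 29
  P[4]: 39 + -6 = 33
  P[5]: 38 + -6 = 32
  P[6]: 35 + -6 = 29

Answer: 1:10 2:21 3:29 4:33 5:32 6:29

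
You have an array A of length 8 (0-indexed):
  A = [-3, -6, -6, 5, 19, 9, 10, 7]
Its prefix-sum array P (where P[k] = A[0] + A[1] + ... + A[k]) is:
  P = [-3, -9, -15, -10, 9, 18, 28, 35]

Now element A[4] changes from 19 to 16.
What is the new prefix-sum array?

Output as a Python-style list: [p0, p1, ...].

Change: A[4] 19 -> 16, delta = -3
P[k] for k < 4: unchanged (A[4] not included)
P[k] for k >= 4: shift by delta = -3
  P[0] = -3 + 0 = -3
  P[1] = -9 + 0 = -9
  P[2] = -15 + 0 = -15
  P[3] = -10 + 0 = -10
  P[4] = 9 + -3 = 6
  P[5] = 18 + -3 = 15
  P[6] = 28 + -3 = 25
  P[7] = 35 + -3 = 32

Answer: [-3, -9, -15, -10, 6, 15, 25, 32]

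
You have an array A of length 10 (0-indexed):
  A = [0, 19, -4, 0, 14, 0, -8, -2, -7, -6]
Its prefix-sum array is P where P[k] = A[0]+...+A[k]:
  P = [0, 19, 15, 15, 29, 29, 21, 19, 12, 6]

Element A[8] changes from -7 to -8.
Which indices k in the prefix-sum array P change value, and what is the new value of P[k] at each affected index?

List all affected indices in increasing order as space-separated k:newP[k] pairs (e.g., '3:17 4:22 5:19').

P[k] = A[0] + ... + A[k]
P[k] includes A[8] iff k >= 8
Affected indices: 8, 9, ..., 9; delta = -1
  P[8]: 12 + -1 = 11
  P[9]: 6 + -1 = 5

Answer: 8:11 9:5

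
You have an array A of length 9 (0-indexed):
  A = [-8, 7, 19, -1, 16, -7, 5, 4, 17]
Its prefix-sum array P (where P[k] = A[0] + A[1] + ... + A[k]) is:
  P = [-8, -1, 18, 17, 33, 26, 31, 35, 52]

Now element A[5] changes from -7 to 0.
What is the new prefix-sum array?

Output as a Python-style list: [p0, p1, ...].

Change: A[5] -7 -> 0, delta = 7
P[k] for k < 5: unchanged (A[5] not included)
P[k] for k >= 5: shift by delta = 7
  P[0] = -8 + 0 = -8
  P[1] = -1 + 0 = -1
  P[2] = 18 + 0 = 18
  P[3] = 17 + 0 = 17
  P[4] = 33 + 0 = 33
  P[5] = 26 + 7 = 33
  P[6] = 31 + 7 = 38
  P[7] = 35 + 7 = 42
  P[8] = 52 + 7 = 59

Answer: [-8, -1, 18, 17, 33, 33, 38, 42, 59]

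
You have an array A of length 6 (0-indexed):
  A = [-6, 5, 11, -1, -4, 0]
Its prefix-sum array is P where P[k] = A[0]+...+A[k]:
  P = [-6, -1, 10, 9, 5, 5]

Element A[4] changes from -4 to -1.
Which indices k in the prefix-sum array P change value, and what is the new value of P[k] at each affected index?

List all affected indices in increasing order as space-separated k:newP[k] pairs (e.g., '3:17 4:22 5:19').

Answer: 4:8 5:8

Derivation:
P[k] = A[0] + ... + A[k]
P[k] includes A[4] iff k >= 4
Affected indices: 4, 5, ..., 5; delta = 3
  P[4]: 5 + 3 = 8
  P[5]: 5 + 3 = 8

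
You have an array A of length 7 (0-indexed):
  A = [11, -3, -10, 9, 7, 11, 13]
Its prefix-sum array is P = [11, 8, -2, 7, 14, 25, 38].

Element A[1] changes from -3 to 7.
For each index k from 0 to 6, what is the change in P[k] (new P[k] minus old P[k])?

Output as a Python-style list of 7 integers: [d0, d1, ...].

Answer: [0, 10, 10, 10, 10, 10, 10]

Derivation:
Element change: A[1] -3 -> 7, delta = 10
For k < 1: P[k] unchanged, delta_P[k] = 0
For k >= 1: P[k] shifts by exactly 10
Delta array: [0, 10, 10, 10, 10, 10, 10]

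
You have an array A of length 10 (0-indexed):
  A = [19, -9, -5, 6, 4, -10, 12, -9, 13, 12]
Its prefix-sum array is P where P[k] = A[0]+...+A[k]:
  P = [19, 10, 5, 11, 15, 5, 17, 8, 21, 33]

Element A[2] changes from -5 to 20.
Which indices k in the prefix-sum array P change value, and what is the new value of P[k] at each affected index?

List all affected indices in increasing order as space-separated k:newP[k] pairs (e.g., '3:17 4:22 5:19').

P[k] = A[0] + ... + A[k]
P[k] includes A[2] iff k >= 2
Affected indices: 2, 3, ..., 9; delta = 25
  P[2]: 5 + 25 = 30
  P[3]: 11 + 25 = 36
  P[4]: 15 + 25 = 40
  P[5]: 5 + 25 = 30
  P[6]: 17 + 25 = 42
  P[7]: 8 + 25 = 33
  P[8]: 21 + 25 = 46
  P[9]: 33 + 25 = 58

Answer: 2:30 3:36 4:40 5:30 6:42 7:33 8:46 9:58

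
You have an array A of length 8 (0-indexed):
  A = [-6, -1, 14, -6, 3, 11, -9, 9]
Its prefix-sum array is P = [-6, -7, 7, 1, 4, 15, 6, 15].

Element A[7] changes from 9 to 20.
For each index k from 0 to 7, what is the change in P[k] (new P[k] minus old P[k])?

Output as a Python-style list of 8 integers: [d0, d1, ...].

Answer: [0, 0, 0, 0, 0, 0, 0, 11]

Derivation:
Element change: A[7] 9 -> 20, delta = 11
For k < 7: P[k] unchanged, delta_P[k] = 0
For k >= 7: P[k] shifts by exactly 11
Delta array: [0, 0, 0, 0, 0, 0, 0, 11]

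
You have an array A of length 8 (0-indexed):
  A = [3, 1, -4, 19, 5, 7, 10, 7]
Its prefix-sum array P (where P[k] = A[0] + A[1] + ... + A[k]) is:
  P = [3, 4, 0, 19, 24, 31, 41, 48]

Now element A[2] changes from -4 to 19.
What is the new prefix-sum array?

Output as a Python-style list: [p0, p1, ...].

Answer: [3, 4, 23, 42, 47, 54, 64, 71]

Derivation:
Change: A[2] -4 -> 19, delta = 23
P[k] for k < 2: unchanged (A[2] not included)
P[k] for k >= 2: shift by delta = 23
  P[0] = 3 + 0 = 3
  P[1] = 4 + 0 = 4
  P[2] = 0 + 23 = 23
  P[3] = 19 + 23 = 42
  P[4] = 24 + 23 = 47
  P[5] = 31 + 23 = 54
  P[6] = 41 + 23 = 64
  P[7] = 48 + 23 = 71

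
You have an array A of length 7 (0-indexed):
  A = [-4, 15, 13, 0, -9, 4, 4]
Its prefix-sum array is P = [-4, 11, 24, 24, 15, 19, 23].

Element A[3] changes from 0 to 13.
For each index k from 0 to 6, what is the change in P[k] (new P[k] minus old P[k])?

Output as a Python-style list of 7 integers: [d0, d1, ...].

Answer: [0, 0, 0, 13, 13, 13, 13]

Derivation:
Element change: A[3] 0 -> 13, delta = 13
For k < 3: P[k] unchanged, delta_P[k] = 0
For k >= 3: P[k] shifts by exactly 13
Delta array: [0, 0, 0, 13, 13, 13, 13]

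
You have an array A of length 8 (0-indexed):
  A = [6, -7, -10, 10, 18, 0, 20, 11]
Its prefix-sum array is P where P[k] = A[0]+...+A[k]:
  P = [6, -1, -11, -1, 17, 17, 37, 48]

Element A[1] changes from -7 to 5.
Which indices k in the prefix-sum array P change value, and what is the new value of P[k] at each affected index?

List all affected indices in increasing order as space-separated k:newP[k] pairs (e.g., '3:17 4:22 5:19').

Answer: 1:11 2:1 3:11 4:29 5:29 6:49 7:60

Derivation:
P[k] = A[0] + ... + A[k]
P[k] includes A[1] iff k >= 1
Affected indices: 1, 2, ..., 7; delta = 12
  P[1]: -1 + 12 = 11
  P[2]: -11 + 12 = 1
  P[3]: -1 + 12 = 11
  P[4]: 17 + 12 = 29
  P[5]: 17 + 12 = 29
  P[6]: 37 + 12 = 49
  P[7]: 48 + 12 = 60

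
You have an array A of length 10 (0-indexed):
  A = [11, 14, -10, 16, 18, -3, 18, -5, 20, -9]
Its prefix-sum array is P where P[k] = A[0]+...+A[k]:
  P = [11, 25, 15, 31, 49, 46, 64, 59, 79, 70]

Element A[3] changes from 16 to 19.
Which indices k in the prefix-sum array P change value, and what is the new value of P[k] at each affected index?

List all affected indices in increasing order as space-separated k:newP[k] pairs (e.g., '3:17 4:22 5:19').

P[k] = A[0] + ... + A[k]
P[k] includes A[3] iff k >= 3
Affected indices: 3, 4, ..., 9; delta = 3
  P[3]: 31 + 3 = 34
  P[4]: 49 + 3 = 52
  P[5]: 46 + 3 = 49
  P[6]: 64 + 3 = 67
  P[7]: 59 + 3 = 62
  P[8]: 79 + 3 = 82
  P[9]: 70 + 3 = 73

Answer: 3:34 4:52 5:49 6:67 7:62 8:82 9:73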